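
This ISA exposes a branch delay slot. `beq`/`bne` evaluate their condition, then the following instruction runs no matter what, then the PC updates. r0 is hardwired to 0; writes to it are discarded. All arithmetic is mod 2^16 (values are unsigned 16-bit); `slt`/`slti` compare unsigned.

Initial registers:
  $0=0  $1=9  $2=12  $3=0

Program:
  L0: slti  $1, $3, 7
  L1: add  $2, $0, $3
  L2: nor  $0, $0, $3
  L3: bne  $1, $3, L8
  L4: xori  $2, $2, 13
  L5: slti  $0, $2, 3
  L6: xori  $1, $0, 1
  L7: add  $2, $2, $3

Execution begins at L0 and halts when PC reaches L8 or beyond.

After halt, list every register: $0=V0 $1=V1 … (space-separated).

#0 slti  $1, $3, 7 ; 0/1/12/0
#1 add  $2, $0, $3 ; 0/1/0/0
#2 nor  $0, $0, $3 ; 0/1/0/0
#3 bne  $1, $3, L8 ; 0/1/0/0 ; →target
#4 xori  $2, $2, 13 ; 0/1/13/0

$0=0 $1=1 $2=13 $3=0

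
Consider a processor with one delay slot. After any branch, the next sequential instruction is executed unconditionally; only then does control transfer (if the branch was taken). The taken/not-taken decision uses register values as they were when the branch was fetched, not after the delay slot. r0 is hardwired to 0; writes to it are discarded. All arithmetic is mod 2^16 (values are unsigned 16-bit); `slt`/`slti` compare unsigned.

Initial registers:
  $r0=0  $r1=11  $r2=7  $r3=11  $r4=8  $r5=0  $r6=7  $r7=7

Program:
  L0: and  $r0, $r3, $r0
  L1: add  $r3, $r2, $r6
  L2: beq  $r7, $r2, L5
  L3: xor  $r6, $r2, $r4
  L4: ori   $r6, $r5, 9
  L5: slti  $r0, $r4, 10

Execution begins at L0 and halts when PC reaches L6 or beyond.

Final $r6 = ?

[0] and  $r0, $r3, $r0  →  {$r0:0, $r1:11, $r2:7, $r3:11, $r4:8, $r5:0, $r6:7, $r7:7}
[1] add  $r3, $r2, $r6  →  {$r0:0, $r1:11, $r2:7, $r3:14, $r4:8, $r5:0, $r6:7, $r7:7}
[2] beq  $r7, $r2, L5  →  {$r0:0, $r1:11, $r2:7, $r3:14, $r4:8, $r5:0, $r6:7, $r7:7}  ⟨branch taken⟩
[3] xor  $r6, $r2, $r4  →  {$r0:0, $r1:11, $r2:7, $r3:14, $r4:8, $r5:0, $r6:15, $r7:7}
[5] slti  $r0, $r4, 10  →  {$r0:0, $r1:11, $r2:7, $r3:14, $r4:8, $r5:0, $r6:15, $r7:7}

15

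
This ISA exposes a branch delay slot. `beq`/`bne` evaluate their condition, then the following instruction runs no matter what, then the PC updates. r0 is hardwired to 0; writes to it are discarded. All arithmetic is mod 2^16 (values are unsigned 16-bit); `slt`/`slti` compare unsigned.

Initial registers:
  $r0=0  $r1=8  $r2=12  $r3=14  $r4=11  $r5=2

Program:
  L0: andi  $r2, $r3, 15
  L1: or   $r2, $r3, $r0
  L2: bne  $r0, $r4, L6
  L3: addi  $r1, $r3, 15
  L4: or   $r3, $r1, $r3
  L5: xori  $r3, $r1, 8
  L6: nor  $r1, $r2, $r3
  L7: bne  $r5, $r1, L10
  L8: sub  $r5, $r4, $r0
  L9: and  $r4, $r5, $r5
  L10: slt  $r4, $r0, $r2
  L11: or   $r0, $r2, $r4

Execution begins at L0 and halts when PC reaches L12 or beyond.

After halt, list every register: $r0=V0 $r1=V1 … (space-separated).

$r0=0 $r1=65521 $r2=14 $r3=14 $r4=1 $r5=11

  step pc=0: andi  $r2, $r3, 15  regs=(0,8,14,14,11,2)
  step pc=1: or   $r2, $r3, $r0  regs=(0,8,14,14,11,2)
  step pc=2: bne  $r0, $r4, L6  cond=T  regs=(0,8,14,14,11,2)
  step pc=3: addi  $r1, $r3, 15  regs=(0,29,14,14,11,2)
  step pc=6: nor  $r1, $r2, $r3  regs=(0,65521,14,14,11,2)
  step pc=7: bne  $r5, $r1, L10  cond=T  regs=(0,65521,14,14,11,2)
  step pc=8: sub  $r5, $r4, $r0  regs=(0,65521,14,14,11,11)
  step pc=10: slt  $r4, $r0, $r2  regs=(0,65521,14,14,1,11)
  step pc=11: or   $r0, $r2, $r4  regs=(0,65521,14,14,1,11)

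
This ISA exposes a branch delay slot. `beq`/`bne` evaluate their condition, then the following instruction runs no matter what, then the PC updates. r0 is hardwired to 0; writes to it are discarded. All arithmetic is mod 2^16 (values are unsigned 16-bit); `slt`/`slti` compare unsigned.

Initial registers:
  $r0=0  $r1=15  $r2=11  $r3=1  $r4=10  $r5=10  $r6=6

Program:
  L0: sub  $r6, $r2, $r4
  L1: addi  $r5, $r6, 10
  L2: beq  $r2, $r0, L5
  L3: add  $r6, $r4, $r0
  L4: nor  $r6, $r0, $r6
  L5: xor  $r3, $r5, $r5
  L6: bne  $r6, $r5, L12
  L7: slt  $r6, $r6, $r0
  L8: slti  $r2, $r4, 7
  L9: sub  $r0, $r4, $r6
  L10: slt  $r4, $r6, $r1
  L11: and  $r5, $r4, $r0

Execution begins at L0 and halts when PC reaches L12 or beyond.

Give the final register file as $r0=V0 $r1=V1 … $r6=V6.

PC=0  sub  $r6, $r2, $r4     | $r0=0 $r1=15 $r2=11 $r3=1 $r4=10 $r5=10 $r6=1
PC=1  addi  $r5, $r6, 10     | $r0=0 $r1=15 $r2=11 $r3=1 $r4=10 $r5=11 $r6=1
PC=2  beq  $r2, $r0, L5      | $r0=0 $r1=15 $r2=11 $r3=1 $r4=10 $r5=11 $r6=1  [not taken]
PC=3  add  $r6, $r4, $r0     | $r0=0 $r1=15 $r2=11 $r3=1 $r4=10 $r5=11 $r6=10
PC=4  nor  $r6, $r0, $r6     | $r0=0 $r1=15 $r2=11 $r3=1 $r4=10 $r5=11 $r6=65525
PC=5  xor  $r3, $r5, $r5     | $r0=0 $r1=15 $r2=11 $r3=0 $r4=10 $r5=11 $r6=65525
PC=6  bne  $r6, $r5, L12     | $r0=0 $r1=15 $r2=11 $r3=0 $r4=10 $r5=11 $r6=65525  [TAKEN]
PC=7  slt  $r6, $r6, $r0     | $r0=0 $r1=15 $r2=11 $r3=0 $r4=10 $r5=11 $r6=0

$r0=0 $r1=15 $r2=11 $r3=0 $r4=10 $r5=11 $r6=0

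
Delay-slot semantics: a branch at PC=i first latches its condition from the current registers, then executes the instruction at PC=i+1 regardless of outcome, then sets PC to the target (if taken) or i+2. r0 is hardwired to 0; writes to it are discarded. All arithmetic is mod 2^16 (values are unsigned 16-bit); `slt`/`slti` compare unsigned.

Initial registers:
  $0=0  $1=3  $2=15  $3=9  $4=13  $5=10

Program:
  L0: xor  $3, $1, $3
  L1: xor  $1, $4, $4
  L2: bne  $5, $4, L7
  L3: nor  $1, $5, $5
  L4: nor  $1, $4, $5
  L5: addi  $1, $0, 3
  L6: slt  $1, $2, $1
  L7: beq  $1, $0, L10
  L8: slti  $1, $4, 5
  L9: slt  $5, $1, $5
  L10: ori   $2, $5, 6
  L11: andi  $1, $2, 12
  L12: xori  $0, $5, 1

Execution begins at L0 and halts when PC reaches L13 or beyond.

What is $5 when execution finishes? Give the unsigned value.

PC=0  xor  $3, $1, $3        | $0=0 $1=3 $2=15 $3=10 $4=13 $5=10
PC=1  xor  $1, $4, $4        | $0=0 $1=0 $2=15 $3=10 $4=13 $5=10
PC=2  bne  $5, $4, L7        | $0=0 $1=0 $2=15 $3=10 $4=13 $5=10  [TAKEN]
PC=3  nor  $1, $5, $5        | $0=0 $1=65525 $2=15 $3=10 $4=13 $5=10
PC=7  beq  $1, $0, L10       | $0=0 $1=65525 $2=15 $3=10 $4=13 $5=10  [not taken]
PC=8  slti  $1, $4, 5        | $0=0 $1=0 $2=15 $3=10 $4=13 $5=10
PC=9  slt  $5, $1, $5        | $0=0 $1=0 $2=15 $3=10 $4=13 $5=1
PC=10 ori   $2, $5, 6        | $0=0 $1=0 $2=7 $3=10 $4=13 $5=1
PC=11 andi  $1, $2, 12       | $0=0 $1=4 $2=7 $3=10 $4=13 $5=1
PC=12 xori  $0, $5, 1        | $0=0 $1=4 $2=7 $3=10 $4=13 $5=1

1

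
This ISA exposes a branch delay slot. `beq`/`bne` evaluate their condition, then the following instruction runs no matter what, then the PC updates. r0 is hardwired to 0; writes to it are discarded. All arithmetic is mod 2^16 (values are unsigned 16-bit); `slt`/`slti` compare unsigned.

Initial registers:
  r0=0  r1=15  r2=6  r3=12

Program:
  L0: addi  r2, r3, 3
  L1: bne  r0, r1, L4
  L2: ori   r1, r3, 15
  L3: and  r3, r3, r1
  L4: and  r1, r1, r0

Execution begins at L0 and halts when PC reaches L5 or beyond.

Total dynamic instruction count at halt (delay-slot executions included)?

4

  step pc=0: addi  r2, r3, 3  regs=(0,15,15,12)
  step pc=1: bne  r0, r1, L4  cond=T  regs=(0,15,15,12)
  step pc=2: ori   r1, r3, 15  regs=(0,15,15,12)
  step pc=4: and  r1, r1, r0  regs=(0,0,15,12)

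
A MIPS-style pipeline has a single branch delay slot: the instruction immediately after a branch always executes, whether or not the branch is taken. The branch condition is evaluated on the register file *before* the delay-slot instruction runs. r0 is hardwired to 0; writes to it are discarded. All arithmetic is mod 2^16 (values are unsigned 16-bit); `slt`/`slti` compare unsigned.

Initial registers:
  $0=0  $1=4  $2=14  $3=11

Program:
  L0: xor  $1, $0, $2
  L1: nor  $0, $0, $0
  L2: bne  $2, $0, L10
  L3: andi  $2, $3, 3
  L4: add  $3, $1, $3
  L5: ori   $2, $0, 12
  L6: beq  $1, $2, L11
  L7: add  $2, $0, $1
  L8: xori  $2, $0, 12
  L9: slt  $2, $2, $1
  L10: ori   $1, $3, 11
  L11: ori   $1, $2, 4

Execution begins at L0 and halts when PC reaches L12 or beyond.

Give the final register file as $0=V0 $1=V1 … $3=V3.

$0=0 $1=7 $2=3 $3=11

#0 xor  $1, $0, $2 ; 0/14/14/11
#1 nor  $0, $0, $0 ; 0/14/14/11
#2 bne  $2, $0, L10 ; 0/14/14/11 ; →target
#3 andi  $2, $3, 3 ; 0/14/3/11
#10 ori   $1, $3, 11 ; 0/11/3/11
#11 ori   $1, $2, 4 ; 0/7/3/11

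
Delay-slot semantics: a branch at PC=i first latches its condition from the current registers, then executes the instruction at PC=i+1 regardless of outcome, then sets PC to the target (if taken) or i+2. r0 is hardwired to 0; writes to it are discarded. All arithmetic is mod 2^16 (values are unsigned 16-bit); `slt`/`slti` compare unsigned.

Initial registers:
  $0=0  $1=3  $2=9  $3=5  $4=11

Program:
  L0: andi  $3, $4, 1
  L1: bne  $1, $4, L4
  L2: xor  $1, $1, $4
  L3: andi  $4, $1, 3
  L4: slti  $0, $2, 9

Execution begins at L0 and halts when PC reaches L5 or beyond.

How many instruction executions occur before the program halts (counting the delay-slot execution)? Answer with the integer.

  step pc=0: andi  $3, $4, 1  regs=(0,3,9,1,11)
  step pc=1: bne  $1, $4, L4  cond=T  regs=(0,3,9,1,11)
  step pc=2: xor  $1, $1, $4  regs=(0,8,9,1,11)
  step pc=4: slti  $0, $2, 9  regs=(0,8,9,1,11)

4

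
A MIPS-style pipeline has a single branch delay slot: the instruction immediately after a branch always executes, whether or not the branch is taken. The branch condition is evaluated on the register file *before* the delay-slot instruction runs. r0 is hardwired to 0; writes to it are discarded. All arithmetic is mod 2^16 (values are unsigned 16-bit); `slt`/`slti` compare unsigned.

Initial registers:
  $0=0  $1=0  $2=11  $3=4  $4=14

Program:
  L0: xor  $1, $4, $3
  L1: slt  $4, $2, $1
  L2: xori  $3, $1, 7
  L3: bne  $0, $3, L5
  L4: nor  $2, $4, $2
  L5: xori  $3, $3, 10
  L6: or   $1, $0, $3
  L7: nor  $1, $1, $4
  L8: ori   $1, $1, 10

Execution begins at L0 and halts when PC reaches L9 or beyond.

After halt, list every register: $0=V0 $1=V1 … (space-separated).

[0] xor  $1, $4, $3  →  {$0:0, $1:10, $2:11, $3:4, $4:14}
[1] slt  $4, $2, $1  →  {$0:0, $1:10, $2:11, $3:4, $4:0}
[2] xori  $3, $1, 7  →  {$0:0, $1:10, $2:11, $3:13, $4:0}
[3] bne  $0, $3, L5  →  {$0:0, $1:10, $2:11, $3:13, $4:0}  ⟨branch taken⟩
[4] nor  $2, $4, $2  →  {$0:0, $1:10, $2:65524, $3:13, $4:0}
[5] xori  $3, $3, 10  →  {$0:0, $1:10, $2:65524, $3:7, $4:0}
[6] or   $1, $0, $3  →  {$0:0, $1:7, $2:65524, $3:7, $4:0}
[7] nor  $1, $1, $4  →  {$0:0, $1:65528, $2:65524, $3:7, $4:0}
[8] ori   $1, $1, 10  →  {$0:0, $1:65530, $2:65524, $3:7, $4:0}

$0=0 $1=65530 $2=65524 $3=7 $4=0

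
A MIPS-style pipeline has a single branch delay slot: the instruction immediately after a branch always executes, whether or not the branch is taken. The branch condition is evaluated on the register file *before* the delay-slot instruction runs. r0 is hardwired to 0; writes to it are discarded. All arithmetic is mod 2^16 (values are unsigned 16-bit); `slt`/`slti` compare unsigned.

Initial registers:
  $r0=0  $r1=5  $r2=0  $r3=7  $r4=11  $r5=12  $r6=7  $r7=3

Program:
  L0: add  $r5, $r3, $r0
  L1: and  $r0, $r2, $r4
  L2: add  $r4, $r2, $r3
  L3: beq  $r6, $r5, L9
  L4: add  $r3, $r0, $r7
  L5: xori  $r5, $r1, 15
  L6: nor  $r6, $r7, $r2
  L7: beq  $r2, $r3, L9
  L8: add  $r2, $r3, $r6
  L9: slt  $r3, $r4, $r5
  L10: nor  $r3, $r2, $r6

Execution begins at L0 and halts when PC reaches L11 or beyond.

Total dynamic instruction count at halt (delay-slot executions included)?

#0 add  $r5, $r3, $r0 ; 0/5/0/7/11/7/7/3
#1 and  $r0, $r2, $r4 ; 0/5/0/7/11/7/7/3
#2 add  $r4, $r2, $r3 ; 0/5/0/7/7/7/7/3
#3 beq  $r6, $r5, L9 ; 0/5/0/7/7/7/7/3 ; →target
#4 add  $r3, $r0, $r7 ; 0/5/0/3/7/7/7/3
#9 slt  $r3, $r4, $r5 ; 0/5/0/0/7/7/7/3
#10 nor  $r3, $r2, $r6 ; 0/5/0/65528/7/7/7/3

7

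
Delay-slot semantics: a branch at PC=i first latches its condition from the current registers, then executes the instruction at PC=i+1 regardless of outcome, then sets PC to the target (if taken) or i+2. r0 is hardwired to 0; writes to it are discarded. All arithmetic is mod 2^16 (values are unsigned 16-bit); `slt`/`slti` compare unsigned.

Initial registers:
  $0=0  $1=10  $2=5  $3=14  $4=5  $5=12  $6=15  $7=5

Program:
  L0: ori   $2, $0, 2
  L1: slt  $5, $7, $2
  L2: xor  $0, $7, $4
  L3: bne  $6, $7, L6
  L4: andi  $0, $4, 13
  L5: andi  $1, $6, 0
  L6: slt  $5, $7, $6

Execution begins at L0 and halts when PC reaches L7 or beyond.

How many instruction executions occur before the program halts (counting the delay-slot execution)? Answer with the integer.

#0 ori   $2, $0, 2 ; 0/10/2/14/5/12/15/5
#1 slt  $5, $7, $2 ; 0/10/2/14/5/0/15/5
#2 xor  $0, $7, $4 ; 0/10/2/14/5/0/15/5
#3 bne  $6, $7, L6 ; 0/10/2/14/5/0/15/5 ; →target
#4 andi  $0, $4, 13 ; 0/10/2/14/5/0/15/5
#6 slt  $5, $7, $6 ; 0/10/2/14/5/1/15/5

6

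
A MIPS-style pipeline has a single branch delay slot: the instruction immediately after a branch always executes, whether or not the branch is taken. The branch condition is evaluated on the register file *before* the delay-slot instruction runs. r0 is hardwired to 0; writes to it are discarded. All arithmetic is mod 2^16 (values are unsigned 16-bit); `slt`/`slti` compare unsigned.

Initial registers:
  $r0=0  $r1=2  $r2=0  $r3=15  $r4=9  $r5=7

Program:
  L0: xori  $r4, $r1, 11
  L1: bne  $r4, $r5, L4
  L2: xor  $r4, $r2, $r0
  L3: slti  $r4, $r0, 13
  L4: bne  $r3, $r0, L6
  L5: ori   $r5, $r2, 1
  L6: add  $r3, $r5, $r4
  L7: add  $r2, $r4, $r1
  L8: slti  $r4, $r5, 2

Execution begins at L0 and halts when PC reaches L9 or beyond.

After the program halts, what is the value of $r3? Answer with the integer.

1

PC=0  xori  $r4, $r1, 11     | $r0=0 $r1=2 $r2=0 $r3=15 $r4=9 $r5=7
PC=1  bne  $r4, $r5, L4      | $r0=0 $r1=2 $r2=0 $r3=15 $r4=9 $r5=7  [TAKEN]
PC=2  xor  $r4, $r2, $r0     | $r0=0 $r1=2 $r2=0 $r3=15 $r4=0 $r5=7
PC=4  bne  $r3, $r0, L6      | $r0=0 $r1=2 $r2=0 $r3=15 $r4=0 $r5=7  [TAKEN]
PC=5  ori   $r5, $r2, 1      | $r0=0 $r1=2 $r2=0 $r3=15 $r4=0 $r5=1
PC=6  add  $r3, $r5, $r4     | $r0=0 $r1=2 $r2=0 $r3=1 $r4=0 $r5=1
PC=7  add  $r2, $r4, $r1     | $r0=0 $r1=2 $r2=2 $r3=1 $r4=0 $r5=1
PC=8  slti  $r4, $r5, 2      | $r0=0 $r1=2 $r2=2 $r3=1 $r4=1 $r5=1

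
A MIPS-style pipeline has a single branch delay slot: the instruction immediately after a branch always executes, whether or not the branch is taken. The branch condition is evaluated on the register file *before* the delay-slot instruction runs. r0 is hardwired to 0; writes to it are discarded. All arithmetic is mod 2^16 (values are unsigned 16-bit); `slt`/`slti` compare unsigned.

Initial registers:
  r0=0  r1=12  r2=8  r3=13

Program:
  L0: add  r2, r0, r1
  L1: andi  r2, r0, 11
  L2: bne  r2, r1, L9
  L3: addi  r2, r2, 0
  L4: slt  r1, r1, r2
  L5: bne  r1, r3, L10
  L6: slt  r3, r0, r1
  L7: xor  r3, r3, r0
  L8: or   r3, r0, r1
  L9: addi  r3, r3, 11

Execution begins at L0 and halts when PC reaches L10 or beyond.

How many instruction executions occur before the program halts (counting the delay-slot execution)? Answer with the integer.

5

  step pc=0: add  r2, r0, r1  regs=(0,12,12,13)
  step pc=1: andi  r2, r0, 11  regs=(0,12,0,13)
  step pc=2: bne  r2, r1, L9  cond=T  regs=(0,12,0,13)
  step pc=3: addi  r2, r2, 0  regs=(0,12,0,13)
  step pc=9: addi  r3, r3, 11  regs=(0,12,0,24)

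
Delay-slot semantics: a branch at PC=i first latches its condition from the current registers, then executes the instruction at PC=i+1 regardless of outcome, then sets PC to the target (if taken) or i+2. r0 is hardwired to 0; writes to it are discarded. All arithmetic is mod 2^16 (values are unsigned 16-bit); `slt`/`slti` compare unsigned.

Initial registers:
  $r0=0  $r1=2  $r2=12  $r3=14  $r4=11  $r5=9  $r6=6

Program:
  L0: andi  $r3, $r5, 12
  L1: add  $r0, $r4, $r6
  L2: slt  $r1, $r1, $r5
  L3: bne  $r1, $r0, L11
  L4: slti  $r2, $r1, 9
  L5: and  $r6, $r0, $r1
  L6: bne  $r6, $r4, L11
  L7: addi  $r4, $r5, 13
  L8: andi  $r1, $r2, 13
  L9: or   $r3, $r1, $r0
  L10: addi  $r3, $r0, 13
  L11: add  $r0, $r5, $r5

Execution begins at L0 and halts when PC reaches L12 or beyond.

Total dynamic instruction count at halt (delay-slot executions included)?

PC=0  andi  $r3, $r5, 12     | $r0=0 $r1=2 $r2=12 $r3=8 $r4=11 $r5=9 $r6=6
PC=1  add  $r0, $r4, $r6     | $r0=0 $r1=2 $r2=12 $r3=8 $r4=11 $r5=9 $r6=6
PC=2  slt  $r1, $r1, $r5     | $r0=0 $r1=1 $r2=12 $r3=8 $r4=11 $r5=9 $r6=6
PC=3  bne  $r1, $r0, L11     | $r0=0 $r1=1 $r2=12 $r3=8 $r4=11 $r5=9 $r6=6  [TAKEN]
PC=4  slti  $r2, $r1, 9      | $r0=0 $r1=1 $r2=1 $r3=8 $r4=11 $r5=9 $r6=6
PC=11 add  $r0, $r5, $r5     | $r0=0 $r1=1 $r2=1 $r3=8 $r4=11 $r5=9 $r6=6

6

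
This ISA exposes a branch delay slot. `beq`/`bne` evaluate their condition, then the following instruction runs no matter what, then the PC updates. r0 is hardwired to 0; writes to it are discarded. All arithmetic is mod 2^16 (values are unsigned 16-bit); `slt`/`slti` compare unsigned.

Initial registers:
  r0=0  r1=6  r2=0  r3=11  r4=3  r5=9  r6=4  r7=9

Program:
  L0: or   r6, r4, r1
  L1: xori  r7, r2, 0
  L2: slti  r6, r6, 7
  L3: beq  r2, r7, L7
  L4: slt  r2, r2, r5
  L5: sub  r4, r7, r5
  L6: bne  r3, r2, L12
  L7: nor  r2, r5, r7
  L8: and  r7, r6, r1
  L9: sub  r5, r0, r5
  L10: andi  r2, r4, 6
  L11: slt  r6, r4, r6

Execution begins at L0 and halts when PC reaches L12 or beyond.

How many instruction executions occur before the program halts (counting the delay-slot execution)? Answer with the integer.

[0] or   r6, r4, r1  →  {r0:0, r1:6, r2:0, r3:11, r4:3, r5:9, r6:7, r7:9}
[1] xori  r7, r2, 0  →  {r0:0, r1:6, r2:0, r3:11, r4:3, r5:9, r6:7, r7:0}
[2] slti  r6, r6, 7  →  {r0:0, r1:6, r2:0, r3:11, r4:3, r5:9, r6:0, r7:0}
[3] beq  r2, r7, L7  →  {r0:0, r1:6, r2:0, r3:11, r4:3, r5:9, r6:0, r7:0}  ⟨branch taken⟩
[4] slt  r2, r2, r5  →  {r0:0, r1:6, r2:1, r3:11, r4:3, r5:9, r6:0, r7:0}
[7] nor  r2, r5, r7  →  {r0:0, r1:6, r2:65526, r3:11, r4:3, r5:9, r6:0, r7:0}
[8] and  r7, r6, r1  →  {r0:0, r1:6, r2:65526, r3:11, r4:3, r5:9, r6:0, r7:0}
[9] sub  r5, r0, r5  →  {r0:0, r1:6, r2:65526, r3:11, r4:3, r5:65527, r6:0, r7:0}
[10] andi  r2, r4, 6  →  {r0:0, r1:6, r2:2, r3:11, r4:3, r5:65527, r6:0, r7:0}
[11] slt  r6, r4, r6  →  {r0:0, r1:6, r2:2, r3:11, r4:3, r5:65527, r6:0, r7:0}

10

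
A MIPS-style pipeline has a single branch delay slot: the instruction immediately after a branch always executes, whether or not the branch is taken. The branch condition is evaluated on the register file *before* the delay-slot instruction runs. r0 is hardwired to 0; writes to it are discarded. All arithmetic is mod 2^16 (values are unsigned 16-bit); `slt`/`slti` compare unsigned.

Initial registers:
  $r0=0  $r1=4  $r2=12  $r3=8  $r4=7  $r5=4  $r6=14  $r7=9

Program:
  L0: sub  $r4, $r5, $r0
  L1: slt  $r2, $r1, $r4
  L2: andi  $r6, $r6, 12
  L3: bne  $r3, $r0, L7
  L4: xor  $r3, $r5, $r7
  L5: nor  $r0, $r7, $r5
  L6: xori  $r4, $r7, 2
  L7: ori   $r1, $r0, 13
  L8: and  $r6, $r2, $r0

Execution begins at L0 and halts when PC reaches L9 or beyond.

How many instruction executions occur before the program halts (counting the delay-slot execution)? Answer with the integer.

7

  step pc=0: sub  $r4, $r5, $r0  regs=(0,4,12,8,4,4,14,9)
  step pc=1: slt  $r2, $r1, $r4  regs=(0,4,0,8,4,4,14,9)
  step pc=2: andi  $r6, $r6, 12  regs=(0,4,0,8,4,4,12,9)
  step pc=3: bne  $r3, $r0, L7  cond=T  regs=(0,4,0,8,4,4,12,9)
  step pc=4: xor  $r3, $r5, $r7  regs=(0,4,0,13,4,4,12,9)
  step pc=7: ori   $r1, $r0, 13  regs=(0,13,0,13,4,4,12,9)
  step pc=8: and  $r6, $r2, $r0  regs=(0,13,0,13,4,4,0,9)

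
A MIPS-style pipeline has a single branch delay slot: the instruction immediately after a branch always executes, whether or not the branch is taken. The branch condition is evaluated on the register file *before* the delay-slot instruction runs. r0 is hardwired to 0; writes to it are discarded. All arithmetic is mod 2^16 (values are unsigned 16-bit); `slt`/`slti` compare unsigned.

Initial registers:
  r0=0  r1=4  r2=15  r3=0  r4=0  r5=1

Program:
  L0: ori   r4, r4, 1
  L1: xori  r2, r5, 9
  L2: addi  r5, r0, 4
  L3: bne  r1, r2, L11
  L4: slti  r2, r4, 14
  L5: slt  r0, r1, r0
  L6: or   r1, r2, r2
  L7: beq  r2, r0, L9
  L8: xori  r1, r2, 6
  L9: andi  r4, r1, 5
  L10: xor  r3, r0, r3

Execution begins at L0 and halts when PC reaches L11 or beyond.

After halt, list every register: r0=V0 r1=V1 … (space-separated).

r0=0 r1=4 r2=1 r3=0 r4=1 r5=4

[0] ori   r4, r4, 1  →  {r0:0, r1:4, r2:15, r3:0, r4:1, r5:1}
[1] xori  r2, r5, 9  →  {r0:0, r1:4, r2:8, r3:0, r4:1, r5:1}
[2] addi  r5, r0, 4  →  {r0:0, r1:4, r2:8, r3:0, r4:1, r5:4}
[3] bne  r1, r2, L11  →  {r0:0, r1:4, r2:8, r3:0, r4:1, r5:4}  ⟨branch taken⟩
[4] slti  r2, r4, 14  →  {r0:0, r1:4, r2:1, r3:0, r4:1, r5:4}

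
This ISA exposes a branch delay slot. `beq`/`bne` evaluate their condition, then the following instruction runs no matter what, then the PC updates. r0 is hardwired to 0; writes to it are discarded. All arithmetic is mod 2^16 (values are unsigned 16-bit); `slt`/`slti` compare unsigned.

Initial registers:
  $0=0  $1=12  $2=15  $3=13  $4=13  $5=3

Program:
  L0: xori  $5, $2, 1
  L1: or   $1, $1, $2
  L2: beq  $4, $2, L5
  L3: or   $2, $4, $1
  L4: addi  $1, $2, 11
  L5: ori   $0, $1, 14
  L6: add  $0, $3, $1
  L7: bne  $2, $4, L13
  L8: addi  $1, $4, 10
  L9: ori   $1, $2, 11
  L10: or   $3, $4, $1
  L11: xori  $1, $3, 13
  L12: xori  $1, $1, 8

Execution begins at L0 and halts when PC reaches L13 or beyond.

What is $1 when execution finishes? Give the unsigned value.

23

PC=0  xori  $5, $2, 1        | $0=0 $1=12 $2=15 $3=13 $4=13 $5=14
PC=1  or   $1, $1, $2        | $0=0 $1=15 $2=15 $3=13 $4=13 $5=14
PC=2  beq  $4, $2, L5        | $0=0 $1=15 $2=15 $3=13 $4=13 $5=14  [not taken]
PC=3  or   $2, $4, $1        | $0=0 $1=15 $2=15 $3=13 $4=13 $5=14
PC=4  addi  $1, $2, 11       | $0=0 $1=26 $2=15 $3=13 $4=13 $5=14
PC=5  ori   $0, $1, 14       | $0=0 $1=26 $2=15 $3=13 $4=13 $5=14
PC=6  add  $0, $3, $1        | $0=0 $1=26 $2=15 $3=13 $4=13 $5=14
PC=7  bne  $2, $4, L13       | $0=0 $1=26 $2=15 $3=13 $4=13 $5=14  [TAKEN]
PC=8  addi  $1, $4, 10       | $0=0 $1=23 $2=15 $3=13 $4=13 $5=14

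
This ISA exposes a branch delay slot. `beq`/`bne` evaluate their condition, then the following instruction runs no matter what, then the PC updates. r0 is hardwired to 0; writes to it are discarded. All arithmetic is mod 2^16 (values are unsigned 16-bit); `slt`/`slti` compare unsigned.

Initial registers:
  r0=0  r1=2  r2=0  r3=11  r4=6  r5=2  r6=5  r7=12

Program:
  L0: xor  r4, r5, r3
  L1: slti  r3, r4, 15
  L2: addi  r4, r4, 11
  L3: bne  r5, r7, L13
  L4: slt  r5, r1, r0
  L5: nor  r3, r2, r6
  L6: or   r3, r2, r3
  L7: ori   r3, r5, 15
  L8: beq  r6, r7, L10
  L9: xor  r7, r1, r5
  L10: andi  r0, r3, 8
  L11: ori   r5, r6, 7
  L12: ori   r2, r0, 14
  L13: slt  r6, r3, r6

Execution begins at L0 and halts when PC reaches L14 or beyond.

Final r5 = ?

0

[0] xor  r4, r5, r3  →  {r0:0, r1:2, r2:0, r3:11, r4:9, r5:2, r6:5, r7:12}
[1] slti  r3, r4, 15  →  {r0:0, r1:2, r2:0, r3:1, r4:9, r5:2, r6:5, r7:12}
[2] addi  r4, r4, 11  →  {r0:0, r1:2, r2:0, r3:1, r4:20, r5:2, r6:5, r7:12}
[3] bne  r5, r7, L13  →  {r0:0, r1:2, r2:0, r3:1, r4:20, r5:2, r6:5, r7:12}  ⟨branch taken⟩
[4] slt  r5, r1, r0  →  {r0:0, r1:2, r2:0, r3:1, r4:20, r5:0, r6:5, r7:12}
[13] slt  r6, r3, r6  →  {r0:0, r1:2, r2:0, r3:1, r4:20, r5:0, r6:1, r7:12}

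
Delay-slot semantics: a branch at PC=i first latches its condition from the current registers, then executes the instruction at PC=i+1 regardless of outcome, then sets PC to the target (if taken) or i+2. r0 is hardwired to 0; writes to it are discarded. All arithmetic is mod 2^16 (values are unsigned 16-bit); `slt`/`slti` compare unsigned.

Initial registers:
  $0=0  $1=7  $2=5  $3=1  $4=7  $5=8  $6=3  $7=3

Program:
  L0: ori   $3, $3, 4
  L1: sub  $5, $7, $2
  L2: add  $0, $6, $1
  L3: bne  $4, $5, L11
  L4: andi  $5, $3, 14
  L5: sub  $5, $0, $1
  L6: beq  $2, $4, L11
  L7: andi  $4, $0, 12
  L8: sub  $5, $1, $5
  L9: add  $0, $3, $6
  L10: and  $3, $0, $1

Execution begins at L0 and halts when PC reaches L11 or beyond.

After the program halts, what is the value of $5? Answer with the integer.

#0 ori   $3, $3, 4 ; 0/7/5/5/7/8/3/3
#1 sub  $5, $7, $2 ; 0/7/5/5/7/65534/3/3
#2 add  $0, $6, $1 ; 0/7/5/5/7/65534/3/3
#3 bne  $4, $5, L11 ; 0/7/5/5/7/65534/3/3 ; →target
#4 andi  $5, $3, 14 ; 0/7/5/5/7/4/3/3

4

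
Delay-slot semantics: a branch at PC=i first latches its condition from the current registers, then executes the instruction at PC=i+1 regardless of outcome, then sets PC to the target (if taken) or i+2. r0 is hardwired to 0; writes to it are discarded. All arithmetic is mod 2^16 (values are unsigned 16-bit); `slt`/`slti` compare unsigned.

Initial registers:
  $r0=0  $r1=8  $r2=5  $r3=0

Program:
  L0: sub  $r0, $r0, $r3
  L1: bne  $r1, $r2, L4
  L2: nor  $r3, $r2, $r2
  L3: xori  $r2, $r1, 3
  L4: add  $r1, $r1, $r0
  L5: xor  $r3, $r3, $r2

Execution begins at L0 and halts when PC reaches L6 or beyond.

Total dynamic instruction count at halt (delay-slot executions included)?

  step pc=0: sub  $r0, $r0, $r3  regs=(0,8,5,0)
  step pc=1: bne  $r1, $r2, L4  cond=T  regs=(0,8,5,0)
  step pc=2: nor  $r3, $r2, $r2  regs=(0,8,5,65530)
  step pc=4: add  $r1, $r1, $r0  regs=(0,8,5,65530)
  step pc=5: xor  $r3, $r3, $r2  regs=(0,8,5,65535)

5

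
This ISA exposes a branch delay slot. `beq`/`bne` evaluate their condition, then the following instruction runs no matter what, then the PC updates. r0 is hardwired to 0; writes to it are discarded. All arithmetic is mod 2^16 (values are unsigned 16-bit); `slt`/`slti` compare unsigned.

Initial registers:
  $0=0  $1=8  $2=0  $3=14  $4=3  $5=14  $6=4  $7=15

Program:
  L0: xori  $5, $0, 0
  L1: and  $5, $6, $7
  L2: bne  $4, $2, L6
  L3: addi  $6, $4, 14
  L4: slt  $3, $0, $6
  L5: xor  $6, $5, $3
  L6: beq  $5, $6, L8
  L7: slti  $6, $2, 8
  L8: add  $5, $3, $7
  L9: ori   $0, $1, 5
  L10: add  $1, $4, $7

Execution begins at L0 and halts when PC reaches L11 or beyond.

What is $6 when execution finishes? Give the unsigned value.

#0 xori  $5, $0, 0 ; 0/8/0/14/3/0/4/15
#1 and  $5, $6, $7 ; 0/8/0/14/3/4/4/15
#2 bne  $4, $2, L6 ; 0/8/0/14/3/4/4/15 ; →target
#3 addi  $6, $4, 14 ; 0/8/0/14/3/4/17/15
#6 beq  $5, $6, L8 ; 0/8/0/14/3/4/17/15 ; →fallthru
#7 slti  $6, $2, 8 ; 0/8/0/14/3/4/1/15
#8 add  $5, $3, $7 ; 0/8/0/14/3/29/1/15
#9 ori   $0, $1, 5 ; 0/8/0/14/3/29/1/15
#10 add  $1, $4, $7 ; 0/18/0/14/3/29/1/15

1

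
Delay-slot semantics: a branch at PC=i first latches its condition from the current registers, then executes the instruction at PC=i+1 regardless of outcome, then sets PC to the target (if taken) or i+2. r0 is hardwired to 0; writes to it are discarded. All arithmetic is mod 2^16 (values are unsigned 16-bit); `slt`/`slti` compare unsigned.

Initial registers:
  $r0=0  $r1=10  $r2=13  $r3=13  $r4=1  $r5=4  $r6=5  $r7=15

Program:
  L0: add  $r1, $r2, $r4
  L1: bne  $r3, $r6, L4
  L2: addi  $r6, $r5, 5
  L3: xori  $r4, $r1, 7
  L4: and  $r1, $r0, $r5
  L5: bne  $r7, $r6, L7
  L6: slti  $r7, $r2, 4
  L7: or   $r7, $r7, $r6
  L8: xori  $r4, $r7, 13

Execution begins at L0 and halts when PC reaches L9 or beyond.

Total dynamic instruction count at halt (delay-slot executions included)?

  step pc=0: add  $r1, $r2, $r4  regs=(0,14,13,13,1,4,5,15)
  step pc=1: bne  $r3, $r6, L4  cond=T  regs=(0,14,13,13,1,4,5,15)
  step pc=2: addi  $r6, $r5, 5  regs=(0,14,13,13,1,4,9,15)
  step pc=4: and  $r1, $r0, $r5  regs=(0,0,13,13,1,4,9,15)
  step pc=5: bne  $r7, $r6, L7  cond=T  regs=(0,0,13,13,1,4,9,15)
  step pc=6: slti  $r7, $r2, 4  regs=(0,0,13,13,1,4,9,0)
  step pc=7: or   $r7, $r7, $r6  regs=(0,0,13,13,1,4,9,9)
  step pc=8: xori  $r4, $r7, 13  regs=(0,0,13,13,4,4,9,9)

8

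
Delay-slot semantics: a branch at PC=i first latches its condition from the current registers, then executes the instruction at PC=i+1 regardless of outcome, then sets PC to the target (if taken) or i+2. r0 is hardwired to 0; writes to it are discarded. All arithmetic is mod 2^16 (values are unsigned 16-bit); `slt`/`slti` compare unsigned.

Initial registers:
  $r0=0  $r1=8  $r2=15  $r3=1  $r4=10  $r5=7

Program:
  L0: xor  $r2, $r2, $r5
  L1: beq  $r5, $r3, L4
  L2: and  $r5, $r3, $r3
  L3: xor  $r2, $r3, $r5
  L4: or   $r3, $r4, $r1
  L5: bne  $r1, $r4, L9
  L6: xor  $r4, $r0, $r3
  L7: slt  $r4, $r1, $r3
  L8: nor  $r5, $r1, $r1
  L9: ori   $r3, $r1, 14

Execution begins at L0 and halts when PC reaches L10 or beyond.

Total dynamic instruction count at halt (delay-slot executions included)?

[0] xor  $r2, $r2, $r5  →  {$r0:0, $r1:8, $r2:8, $r3:1, $r4:10, $r5:7}
[1] beq  $r5, $r3, L4  →  {$r0:0, $r1:8, $r2:8, $r3:1, $r4:10, $r5:7}  ⟨branch fallthrough⟩
[2] and  $r5, $r3, $r3  →  {$r0:0, $r1:8, $r2:8, $r3:1, $r4:10, $r5:1}
[3] xor  $r2, $r3, $r5  →  {$r0:0, $r1:8, $r2:0, $r3:1, $r4:10, $r5:1}
[4] or   $r3, $r4, $r1  →  {$r0:0, $r1:8, $r2:0, $r3:10, $r4:10, $r5:1}
[5] bne  $r1, $r4, L9  →  {$r0:0, $r1:8, $r2:0, $r3:10, $r4:10, $r5:1}  ⟨branch taken⟩
[6] xor  $r4, $r0, $r3  →  {$r0:0, $r1:8, $r2:0, $r3:10, $r4:10, $r5:1}
[9] ori   $r3, $r1, 14  →  {$r0:0, $r1:8, $r2:0, $r3:14, $r4:10, $r5:1}

8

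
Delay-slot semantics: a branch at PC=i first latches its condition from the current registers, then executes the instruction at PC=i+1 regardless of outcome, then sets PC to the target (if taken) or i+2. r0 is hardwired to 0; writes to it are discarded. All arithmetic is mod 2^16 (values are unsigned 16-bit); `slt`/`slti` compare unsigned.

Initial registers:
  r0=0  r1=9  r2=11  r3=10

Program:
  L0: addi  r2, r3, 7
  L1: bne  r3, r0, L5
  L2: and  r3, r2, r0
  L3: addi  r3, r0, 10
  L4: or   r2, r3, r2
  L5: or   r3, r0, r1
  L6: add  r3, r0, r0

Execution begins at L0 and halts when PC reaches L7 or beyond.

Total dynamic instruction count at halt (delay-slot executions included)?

  step pc=0: addi  r2, r3, 7  regs=(0,9,17,10)
  step pc=1: bne  r3, r0, L5  cond=T  regs=(0,9,17,10)
  step pc=2: and  r3, r2, r0  regs=(0,9,17,0)
  step pc=5: or   r3, r0, r1  regs=(0,9,17,9)
  step pc=6: add  r3, r0, r0  regs=(0,9,17,0)

5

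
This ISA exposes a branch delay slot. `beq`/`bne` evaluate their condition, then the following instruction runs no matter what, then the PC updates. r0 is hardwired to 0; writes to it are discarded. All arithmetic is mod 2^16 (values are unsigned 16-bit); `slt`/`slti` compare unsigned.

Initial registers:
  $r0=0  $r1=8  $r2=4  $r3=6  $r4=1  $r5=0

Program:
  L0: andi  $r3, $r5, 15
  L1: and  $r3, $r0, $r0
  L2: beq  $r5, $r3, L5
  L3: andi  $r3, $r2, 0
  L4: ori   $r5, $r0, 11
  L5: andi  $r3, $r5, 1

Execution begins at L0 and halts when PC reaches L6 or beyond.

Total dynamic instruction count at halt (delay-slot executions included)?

PC=0  andi  $r3, $r5, 15     | $r0=0 $r1=8 $r2=4 $r3=0 $r4=1 $r5=0
PC=1  and  $r3, $r0, $r0     | $r0=0 $r1=8 $r2=4 $r3=0 $r4=1 $r5=0
PC=2  beq  $r5, $r3, L5      | $r0=0 $r1=8 $r2=4 $r3=0 $r4=1 $r5=0  [TAKEN]
PC=3  andi  $r3, $r2, 0      | $r0=0 $r1=8 $r2=4 $r3=0 $r4=1 $r5=0
PC=5  andi  $r3, $r5, 1      | $r0=0 $r1=8 $r2=4 $r3=0 $r4=1 $r5=0

5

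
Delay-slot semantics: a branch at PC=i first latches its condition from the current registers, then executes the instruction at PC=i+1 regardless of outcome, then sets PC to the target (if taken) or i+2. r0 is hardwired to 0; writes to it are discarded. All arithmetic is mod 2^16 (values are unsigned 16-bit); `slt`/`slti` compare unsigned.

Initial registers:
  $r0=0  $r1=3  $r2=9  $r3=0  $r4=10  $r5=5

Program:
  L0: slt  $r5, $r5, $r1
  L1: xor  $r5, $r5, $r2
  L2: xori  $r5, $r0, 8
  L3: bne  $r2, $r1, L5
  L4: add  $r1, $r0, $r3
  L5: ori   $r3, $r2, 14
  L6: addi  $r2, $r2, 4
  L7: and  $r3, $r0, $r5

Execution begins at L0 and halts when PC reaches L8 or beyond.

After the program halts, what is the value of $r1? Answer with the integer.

  step pc=0: slt  $r5, $r5, $r1  regs=(0,3,9,0,10,0)
  step pc=1: xor  $r5, $r5, $r2  regs=(0,3,9,0,10,9)
  step pc=2: xori  $r5, $r0, 8  regs=(0,3,9,0,10,8)
  step pc=3: bne  $r2, $r1, L5  cond=T  regs=(0,3,9,0,10,8)
  step pc=4: add  $r1, $r0, $r3  regs=(0,0,9,0,10,8)
  step pc=5: ori   $r3, $r2, 14  regs=(0,0,9,15,10,8)
  step pc=6: addi  $r2, $r2, 4  regs=(0,0,13,15,10,8)
  step pc=7: and  $r3, $r0, $r5  regs=(0,0,13,0,10,8)

0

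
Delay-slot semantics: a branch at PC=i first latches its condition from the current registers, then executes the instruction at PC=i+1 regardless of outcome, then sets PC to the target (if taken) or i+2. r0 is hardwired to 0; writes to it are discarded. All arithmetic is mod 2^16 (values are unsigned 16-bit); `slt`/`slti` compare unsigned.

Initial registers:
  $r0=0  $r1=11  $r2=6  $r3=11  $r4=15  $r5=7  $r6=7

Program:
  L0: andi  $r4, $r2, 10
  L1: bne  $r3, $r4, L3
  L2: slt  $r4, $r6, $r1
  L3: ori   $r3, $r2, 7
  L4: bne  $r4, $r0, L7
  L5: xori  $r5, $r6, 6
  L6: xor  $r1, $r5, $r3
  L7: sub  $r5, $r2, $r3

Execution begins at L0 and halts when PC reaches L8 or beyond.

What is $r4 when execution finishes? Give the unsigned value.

1

PC=0  andi  $r4, $r2, 10     | $r0=0 $r1=11 $r2=6 $r3=11 $r4=2 $r5=7 $r6=7
PC=1  bne  $r3, $r4, L3      | $r0=0 $r1=11 $r2=6 $r3=11 $r4=2 $r5=7 $r6=7  [TAKEN]
PC=2  slt  $r4, $r6, $r1     | $r0=0 $r1=11 $r2=6 $r3=11 $r4=1 $r5=7 $r6=7
PC=3  ori   $r3, $r2, 7      | $r0=0 $r1=11 $r2=6 $r3=7 $r4=1 $r5=7 $r6=7
PC=4  bne  $r4, $r0, L7      | $r0=0 $r1=11 $r2=6 $r3=7 $r4=1 $r5=7 $r6=7  [TAKEN]
PC=5  xori  $r5, $r6, 6      | $r0=0 $r1=11 $r2=6 $r3=7 $r4=1 $r5=1 $r6=7
PC=7  sub  $r5, $r2, $r3     | $r0=0 $r1=11 $r2=6 $r3=7 $r4=1 $r5=65535 $r6=7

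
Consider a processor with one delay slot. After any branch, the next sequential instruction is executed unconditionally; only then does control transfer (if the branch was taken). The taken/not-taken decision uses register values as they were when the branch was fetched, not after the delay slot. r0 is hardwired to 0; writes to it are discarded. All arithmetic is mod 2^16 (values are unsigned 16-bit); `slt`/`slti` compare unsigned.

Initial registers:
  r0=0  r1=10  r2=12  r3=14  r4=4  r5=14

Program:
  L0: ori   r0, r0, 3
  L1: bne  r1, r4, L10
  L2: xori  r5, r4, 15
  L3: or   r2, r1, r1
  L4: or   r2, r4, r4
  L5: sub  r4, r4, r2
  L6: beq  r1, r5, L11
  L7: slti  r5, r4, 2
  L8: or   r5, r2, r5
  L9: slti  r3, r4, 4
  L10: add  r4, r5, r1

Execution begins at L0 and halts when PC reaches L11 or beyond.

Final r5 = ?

11

[0] ori   r0, r0, 3  →  {r0:0, r1:10, r2:12, r3:14, r4:4, r5:14}
[1] bne  r1, r4, L10  →  {r0:0, r1:10, r2:12, r3:14, r4:4, r5:14}  ⟨branch taken⟩
[2] xori  r5, r4, 15  →  {r0:0, r1:10, r2:12, r3:14, r4:4, r5:11}
[10] add  r4, r5, r1  →  {r0:0, r1:10, r2:12, r3:14, r4:21, r5:11}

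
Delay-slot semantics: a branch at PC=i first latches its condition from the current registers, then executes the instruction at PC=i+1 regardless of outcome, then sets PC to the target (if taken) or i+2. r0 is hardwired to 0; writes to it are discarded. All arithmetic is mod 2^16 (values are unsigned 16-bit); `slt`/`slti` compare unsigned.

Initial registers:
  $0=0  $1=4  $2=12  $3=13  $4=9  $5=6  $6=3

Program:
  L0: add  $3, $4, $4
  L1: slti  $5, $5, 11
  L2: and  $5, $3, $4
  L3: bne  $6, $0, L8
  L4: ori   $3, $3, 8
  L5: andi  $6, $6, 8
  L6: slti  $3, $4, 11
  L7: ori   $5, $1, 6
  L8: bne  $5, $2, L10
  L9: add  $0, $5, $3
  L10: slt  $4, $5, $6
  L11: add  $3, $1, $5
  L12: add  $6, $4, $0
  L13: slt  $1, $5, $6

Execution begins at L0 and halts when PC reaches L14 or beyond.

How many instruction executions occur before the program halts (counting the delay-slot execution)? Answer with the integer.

11

[0] add  $3, $4, $4  →  {$0:0, $1:4, $2:12, $3:18, $4:9, $5:6, $6:3}
[1] slti  $5, $5, 11  →  {$0:0, $1:4, $2:12, $3:18, $4:9, $5:1, $6:3}
[2] and  $5, $3, $4  →  {$0:0, $1:4, $2:12, $3:18, $4:9, $5:0, $6:3}
[3] bne  $6, $0, L8  →  {$0:0, $1:4, $2:12, $3:18, $4:9, $5:0, $6:3}  ⟨branch taken⟩
[4] ori   $3, $3, 8  →  {$0:0, $1:4, $2:12, $3:26, $4:9, $5:0, $6:3}
[8] bne  $5, $2, L10  →  {$0:0, $1:4, $2:12, $3:26, $4:9, $5:0, $6:3}  ⟨branch taken⟩
[9] add  $0, $5, $3  →  {$0:0, $1:4, $2:12, $3:26, $4:9, $5:0, $6:3}
[10] slt  $4, $5, $6  →  {$0:0, $1:4, $2:12, $3:26, $4:1, $5:0, $6:3}
[11] add  $3, $1, $5  →  {$0:0, $1:4, $2:12, $3:4, $4:1, $5:0, $6:3}
[12] add  $6, $4, $0  →  {$0:0, $1:4, $2:12, $3:4, $4:1, $5:0, $6:1}
[13] slt  $1, $5, $6  →  {$0:0, $1:1, $2:12, $3:4, $4:1, $5:0, $6:1}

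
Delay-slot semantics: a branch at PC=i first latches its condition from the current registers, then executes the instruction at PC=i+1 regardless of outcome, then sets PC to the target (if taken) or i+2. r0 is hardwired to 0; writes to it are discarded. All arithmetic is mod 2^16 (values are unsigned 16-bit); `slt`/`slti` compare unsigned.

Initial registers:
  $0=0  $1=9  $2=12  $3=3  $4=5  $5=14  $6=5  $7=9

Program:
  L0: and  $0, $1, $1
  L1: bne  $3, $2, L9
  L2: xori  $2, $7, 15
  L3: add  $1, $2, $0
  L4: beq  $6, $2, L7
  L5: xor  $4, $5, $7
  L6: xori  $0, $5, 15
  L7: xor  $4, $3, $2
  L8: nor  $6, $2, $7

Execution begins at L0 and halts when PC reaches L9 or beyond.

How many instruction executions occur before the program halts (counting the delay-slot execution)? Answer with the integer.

3

#0 and  $0, $1, $1 ; 0/9/12/3/5/14/5/9
#1 bne  $3, $2, L9 ; 0/9/12/3/5/14/5/9 ; →target
#2 xori  $2, $7, 15 ; 0/9/6/3/5/14/5/9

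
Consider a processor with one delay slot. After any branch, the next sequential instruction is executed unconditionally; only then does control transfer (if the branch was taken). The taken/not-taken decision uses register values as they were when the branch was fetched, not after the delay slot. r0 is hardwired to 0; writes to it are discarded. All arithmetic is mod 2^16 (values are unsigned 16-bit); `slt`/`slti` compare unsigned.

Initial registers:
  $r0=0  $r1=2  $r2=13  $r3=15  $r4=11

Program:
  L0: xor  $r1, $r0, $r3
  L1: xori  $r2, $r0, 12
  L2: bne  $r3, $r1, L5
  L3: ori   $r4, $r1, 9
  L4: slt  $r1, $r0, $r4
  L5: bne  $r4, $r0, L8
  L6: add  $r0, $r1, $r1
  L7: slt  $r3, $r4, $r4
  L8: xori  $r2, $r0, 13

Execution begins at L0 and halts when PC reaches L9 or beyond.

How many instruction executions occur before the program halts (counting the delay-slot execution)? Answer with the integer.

8

#0 xor  $r1, $r0, $r3 ; 0/15/13/15/11
#1 xori  $r2, $r0, 12 ; 0/15/12/15/11
#2 bne  $r3, $r1, L5 ; 0/15/12/15/11 ; →fallthru
#3 ori   $r4, $r1, 9 ; 0/15/12/15/15
#4 slt  $r1, $r0, $r4 ; 0/1/12/15/15
#5 bne  $r4, $r0, L8 ; 0/1/12/15/15 ; →target
#6 add  $r0, $r1, $r1 ; 0/1/12/15/15
#8 xori  $r2, $r0, 13 ; 0/1/13/15/15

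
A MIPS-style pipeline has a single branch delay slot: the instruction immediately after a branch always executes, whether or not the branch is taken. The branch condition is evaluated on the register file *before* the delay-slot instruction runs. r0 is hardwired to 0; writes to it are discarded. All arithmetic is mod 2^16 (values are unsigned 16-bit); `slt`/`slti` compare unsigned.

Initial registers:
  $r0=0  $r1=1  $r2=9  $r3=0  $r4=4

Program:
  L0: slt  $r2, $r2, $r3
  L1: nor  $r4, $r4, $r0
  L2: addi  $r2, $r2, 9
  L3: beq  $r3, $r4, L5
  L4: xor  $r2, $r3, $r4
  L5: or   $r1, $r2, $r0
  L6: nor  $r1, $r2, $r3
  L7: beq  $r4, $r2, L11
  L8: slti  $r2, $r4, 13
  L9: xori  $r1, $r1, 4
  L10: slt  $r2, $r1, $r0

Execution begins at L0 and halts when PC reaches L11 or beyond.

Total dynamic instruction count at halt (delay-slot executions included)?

[0] slt  $r2, $r2, $r3  →  {$r0:0, $r1:1, $r2:0, $r3:0, $r4:4}
[1] nor  $r4, $r4, $r0  →  {$r0:0, $r1:1, $r2:0, $r3:0, $r4:65531}
[2] addi  $r2, $r2, 9  →  {$r0:0, $r1:1, $r2:9, $r3:0, $r4:65531}
[3] beq  $r3, $r4, L5  →  {$r0:0, $r1:1, $r2:9, $r3:0, $r4:65531}  ⟨branch fallthrough⟩
[4] xor  $r2, $r3, $r4  →  {$r0:0, $r1:1, $r2:65531, $r3:0, $r4:65531}
[5] or   $r1, $r2, $r0  →  {$r0:0, $r1:65531, $r2:65531, $r3:0, $r4:65531}
[6] nor  $r1, $r2, $r3  →  {$r0:0, $r1:4, $r2:65531, $r3:0, $r4:65531}
[7] beq  $r4, $r2, L11  →  {$r0:0, $r1:4, $r2:65531, $r3:0, $r4:65531}  ⟨branch taken⟩
[8] slti  $r2, $r4, 13  →  {$r0:0, $r1:4, $r2:0, $r3:0, $r4:65531}

9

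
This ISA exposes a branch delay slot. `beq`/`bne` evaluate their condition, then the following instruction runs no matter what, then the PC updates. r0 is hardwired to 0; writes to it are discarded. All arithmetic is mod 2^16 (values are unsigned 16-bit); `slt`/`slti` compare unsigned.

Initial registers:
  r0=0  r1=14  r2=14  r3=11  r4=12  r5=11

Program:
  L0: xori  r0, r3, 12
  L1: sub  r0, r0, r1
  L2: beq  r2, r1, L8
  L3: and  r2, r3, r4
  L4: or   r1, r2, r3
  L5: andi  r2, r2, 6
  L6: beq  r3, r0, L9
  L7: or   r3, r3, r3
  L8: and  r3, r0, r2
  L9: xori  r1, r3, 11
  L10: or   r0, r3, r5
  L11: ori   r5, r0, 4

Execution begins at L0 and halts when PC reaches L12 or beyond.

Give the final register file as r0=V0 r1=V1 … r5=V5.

r0=0 r1=11 r2=8 r3=0 r4=12 r5=4

PC=0  xori  r0, r3, 12       | r0=0 r1=14 r2=14 r3=11 r4=12 r5=11
PC=1  sub  r0, r0, r1        | r0=0 r1=14 r2=14 r3=11 r4=12 r5=11
PC=2  beq  r2, r1, L8        | r0=0 r1=14 r2=14 r3=11 r4=12 r5=11  [TAKEN]
PC=3  and  r2, r3, r4        | r0=0 r1=14 r2=8 r3=11 r4=12 r5=11
PC=8  and  r3, r0, r2        | r0=0 r1=14 r2=8 r3=0 r4=12 r5=11
PC=9  xori  r1, r3, 11       | r0=0 r1=11 r2=8 r3=0 r4=12 r5=11
PC=10 or   r0, r3, r5        | r0=0 r1=11 r2=8 r3=0 r4=12 r5=11
PC=11 ori   r5, r0, 4        | r0=0 r1=11 r2=8 r3=0 r4=12 r5=4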